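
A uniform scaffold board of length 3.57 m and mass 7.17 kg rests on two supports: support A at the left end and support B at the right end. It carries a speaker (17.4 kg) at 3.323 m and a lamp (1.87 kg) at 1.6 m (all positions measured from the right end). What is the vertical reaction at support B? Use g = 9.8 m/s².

Choose support A as the axis so its reaction then has zero moment arm.
Beam weight: 7.17 × 9.8 = 70.27 N down at 1.785 m → arm 1.785 m, τ = 70.27 × 1.785 = 125.4 N·m clockwise.
Speaker: 17.4 × 9.8 = 170.5 N down at 3.323 m → arm 0.247 m, τ = 170.5 × 0.247 = 42.11 N·m clockwise.
Lamp: 1.87 × 9.8 = 18.33 N down at 1.6 m → arm 1.97 m, τ = 18.33 × 1.97 = 36.11 N·m clockwise.
Net load moment about support A = 203.6 N·m clockwise.
Reaction R at support B is upward at 0 m, arm 3.57 m → moment R × 3.57 counterclockwise.
Στ = 0 ⇒ R × 3.57 = 203.6 ⇒ R = 57 N.

R_B ≈ 57 N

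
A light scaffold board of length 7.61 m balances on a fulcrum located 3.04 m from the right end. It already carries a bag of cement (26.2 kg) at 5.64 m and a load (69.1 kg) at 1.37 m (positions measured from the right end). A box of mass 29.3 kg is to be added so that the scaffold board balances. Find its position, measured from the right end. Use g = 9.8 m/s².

Choose the fulcrum (at 3.04 m from the right end) as the axis so the support reaction has zero arm there.
Bag of cement: 26.2 × 9.8 = 256.8 N down at 5.64 m → arm 2.6 m, τ = 256.8 × 2.6 = 667.7 N·m counterclockwise.
Load: 69.1 × 9.8 = 677.2 N down at 1.37 m → arm 1.67 m, τ = 677.2 × 1.67 = 1131 N·m clockwise.
Net moment of existing loads = 463.3 N·m clockwise.
The box weighs 29.3 × 9.8 = 287.1 N and must supply an equal counterclockwise moment, so its lever arm about the fulcrum is 463.3 / 287.1 = 1.61 m.
That puts it at 3.04 + 1.61 = 4.65 m from the right end.

x ≈ 4.65 m from the right end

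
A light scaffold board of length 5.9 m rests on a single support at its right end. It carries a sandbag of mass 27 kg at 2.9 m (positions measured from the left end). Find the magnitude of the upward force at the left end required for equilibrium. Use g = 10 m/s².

F ≈ 137 N

Take moments about the right end.
Sandbag: 27 × 10 = 270 N down at 2.9 m → arm 3 m, τ = 270 × 3 = 810 N·m counterclockwise.
Net moment of the loads = 810 N·m counterclockwise.
The upward force F acts at the left end, arm 5.9 m, giving F × 5.9 clockwise.
Balancing moments: F × 5.9 = 810, giving F = 810 / 5.9 = 137 N.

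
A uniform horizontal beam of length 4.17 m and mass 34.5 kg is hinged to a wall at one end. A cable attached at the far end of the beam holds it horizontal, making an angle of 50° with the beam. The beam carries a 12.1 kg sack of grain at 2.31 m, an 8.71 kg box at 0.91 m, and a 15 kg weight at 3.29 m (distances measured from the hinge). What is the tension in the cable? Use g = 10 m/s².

T ≈ 492 N

Sum moments about the hinge (the unknown hinge reaction has zero arm there).
Beam weight: 34.5 × 10 = 345 N down at 2.085 m → arm 2.085 m, τ = 345 × 2.085 = 719.3 N·m clockwise.
Sack of grain: 12.1 × 10 = 121 N down at 2.31 m → arm 2.31 m, τ = 121 × 2.31 = 279.5 N·m clockwise.
Box: 8.71 × 10 = 87.1 N down at 0.91 m → arm 0.91 m, τ = 87.1 × 0.91 = 79.26 N·m clockwise.
Weight: 15 × 10 = 150 N down at 3.29 m → arm 3.29 m, τ = 150 × 3.29 = 493.5 N·m clockwise.
Total clockwise load moment = 1572 N·m.
The cable tension T acts at 4.17 m; only its component perpendicular to the beam, T sinθ, produces torque. sin 50° = 0.766.
For rotational equilibrium, T × 4.17 × 0.766 = 1572, so T = 1572 / 3.194 = 492 N.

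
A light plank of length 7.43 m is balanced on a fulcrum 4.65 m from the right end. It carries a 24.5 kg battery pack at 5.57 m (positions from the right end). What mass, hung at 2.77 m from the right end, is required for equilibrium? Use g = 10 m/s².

About the fulcrum (at 4.65 m from the right end):
Battery pack: 24.5 × 10 = 245 N down at 5.57 m → arm 0.92 m, τ = 245 × 0.92 = 225.4 N·m counterclockwise.
Net moment of known loads = 225.4 N·m counterclockwise.
An unknown mass m at 2.77 m has arm 1.88 m; its moment is m·g·1.88 clockwise.
Balancing moments: m × 10 × 1.88 = 225.4, giving m = 225.4 / (10 × 1.88) = 12 kg.

m ≈ 12 kg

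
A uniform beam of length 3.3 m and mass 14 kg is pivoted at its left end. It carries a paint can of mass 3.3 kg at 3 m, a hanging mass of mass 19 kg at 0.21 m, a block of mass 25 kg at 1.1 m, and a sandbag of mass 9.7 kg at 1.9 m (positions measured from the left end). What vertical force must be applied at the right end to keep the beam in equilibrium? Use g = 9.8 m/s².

F ≈ 246 N

About the left end:
Beam weight: 14 × 9.8 = 137.2 N down at 1.65 m → arm 1.65 m, τ = 137.2 × 1.65 = 226.4 N·m clockwise.
Paint can: 3.3 × 9.8 = 32.34 N down at 3 m → arm 3 m, τ = 32.34 × 3 = 97.02 N·m clockwise.
Hanging mass: 19 × 9.8 = 186.2 N down at 0.21 m → arm 0.21 m, τ = 186.2 × 0.21 = 39.1 N·m clockwise.
Block: 25 × 9.8 = 245 N down at 1.1 m → arm 1.1 m, τ = 245 × 1.1 = 269.5 N·m clockwise.
Sandbag: 9.7 × 9.8 = 95.06 N down at 1.9 m → arm 1.9 m, τ = 95.06 × 1.9 = 180.6 N·m clockwise.
Net moment of the loads = 812.6 N·m clockwise.
The upward force F acts at the right end, arm 3.3 m, giving F × 3.3 counterclockwise.
For rotational equilibrium, F × 3.3 = 812.6, so F = 812.6 / 3.3 = 246 N.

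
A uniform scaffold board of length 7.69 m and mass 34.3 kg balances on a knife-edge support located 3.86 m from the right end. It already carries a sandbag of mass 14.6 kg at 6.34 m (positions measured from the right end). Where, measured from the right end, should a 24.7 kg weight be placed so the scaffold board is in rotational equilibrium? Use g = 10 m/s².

Choose the knife-edge support (at 3.86 m from the right end) as the axis so the support reaction has zero arm there.
Beam weight: 34.3 × 10 = 343 N down at 3.845 m → arm 0.015 m, τ = 343 × 0.015 = 5.145 N·m clockwise.
Sandbag: 14.6 × 10 = 146 N down at 6.34 m → arm 2.48 m, τ = 146 × 2.48 = 362.1 N·m counterclockwise.
Net moment of existing loads = 357 N·m counterclockwise.
The weight weighs 24.7 × 10 = 247 N and must supply an equal clockwise moment, so its lever arm about the knife-edge support is 357 / 247 = 1.45 m.
That puts it at 3.86 − 1.45 = 2.41 m from the right end.

x ≈ 2.41 m from the right end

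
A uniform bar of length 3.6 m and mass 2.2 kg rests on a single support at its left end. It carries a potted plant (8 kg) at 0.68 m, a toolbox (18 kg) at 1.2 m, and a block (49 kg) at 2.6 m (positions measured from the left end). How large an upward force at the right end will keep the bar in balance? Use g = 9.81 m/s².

F ≈ 432 N

About the left end:
Beam weight: 2.2 × 9.81 = 21.58 N down at 1.8 m → arm 1.8 m, τ = 21.58 × 1.8 = 38.84 N·m clockwise.
Potted plant: 8 × 9.81 = 78.48 N down at 0.68 m → arm 0.68 m, τ = 78.48 × 0.68 = 53.37 N·m clockwise.
Toolbox: 18 × 9.81 = 176.6 N down at 1.2 m → arm 1.2 m, τ = 176.6 × 1.2 = 211.9 N·m clockwise.
Block: 49 × 9.81 = 480.7 N down at 2.6 m → arm 2.6 m, τ = 480.7 × 2.6 = 1250 N·m clockwise.
Net moment of the loads = 1554 N·m clockwise.
The upward force F acts at the right end, arm 3.6 m, giving F × 3.6 counterclockwise.
Setting net torque to zero: F × 3.6 = 1554 → F = 1554 / 3.6 = 432 N.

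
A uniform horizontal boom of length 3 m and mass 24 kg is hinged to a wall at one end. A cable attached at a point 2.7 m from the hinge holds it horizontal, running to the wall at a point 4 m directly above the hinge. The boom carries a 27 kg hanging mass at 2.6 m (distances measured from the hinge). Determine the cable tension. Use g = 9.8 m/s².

Taking torques about the hinge:
Beam weight: 24 × 9.8 = 235.2 N down at 1.5 m → arm 1.5 m, τ = 235.2 × 1.5 = 352.8 N·m clockwise.
Hanging mass: 27 × 9.8 = 264.6 N down at 2.6 m → arm 2.6 m, τ = 264.6 × 2.6 = 688 N·m clockwise.
Total clockwise load moment = 1041 N·m.
The cable tension T acts at 2.7 m; only its component perpendicular to the boom, T sinθ, produces torque. sinθ = h/√(h²+d²) = 4/√(4²+2.7²) = 0.8288.
Setting net torque to zero: T × 2.7 × 0.8288 = 1041 → T = 1041 / 2.238 = 465 N.

T ≈ 465 N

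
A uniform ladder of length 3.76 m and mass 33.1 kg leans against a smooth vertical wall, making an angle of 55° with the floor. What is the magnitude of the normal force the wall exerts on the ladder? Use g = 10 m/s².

N_wall ≈ 116 N

Sum moments about the foot of the ladder (the floor normal and friction both act there and drop out).
Ladder weight 33.1×10 = 331 N acts at 1.88 m along the ladder; its horizontal arm is 1.88·cos55° = 1.078 m → τ = 356.8 N·m clockwise.
Wall normal N acts horizontally at the top; its moment arm is the height L sinθ = 3.76·sin55° = 3.08 m, counterclockwise.
Balancing moments: N × 3.08 = 356.8, giving N = 116 N.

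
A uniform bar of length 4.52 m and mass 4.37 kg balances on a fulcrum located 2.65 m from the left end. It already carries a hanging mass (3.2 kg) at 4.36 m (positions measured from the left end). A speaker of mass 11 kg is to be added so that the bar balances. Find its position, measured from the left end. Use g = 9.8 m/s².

Taking torques about the fulcrum (at 2.65 m from the left end):
Beam weight: 4.37 × 9.8 = 42.83 N down at 2.26 m → arm 0.39 m, τ = 42.83 × 0.39 = 16.7 N·m counterclockwise.
Hanging mass: 3.2 × 9.8 = 31.36 N down at 4.36 m → arm 1.71 m, τ = 31.36 × 1.71 = 53.63 N·m clockwise.
Net moment of existing loads = 36.93 N·m clockwise.
The speaker weighs 11 × 9.8 = 107.8 N and must supply an equal counterclockwise moment, so its lever arm about the fulcrum is 36.93 / 107.8 = 0.343 m.
That puts it at 2.65 − 0.343 = 2.31 m from the left end.

x ≈ 2.31 m from the left end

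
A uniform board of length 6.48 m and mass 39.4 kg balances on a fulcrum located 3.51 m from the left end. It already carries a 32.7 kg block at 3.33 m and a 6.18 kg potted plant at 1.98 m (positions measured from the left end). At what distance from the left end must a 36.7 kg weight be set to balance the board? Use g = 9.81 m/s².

Taking torques about the fulcrum (at 3.51 m from the left end):
Beam weight: 39.4 × 9.81 = 386.5 N down at 3.24 m → arm 0.27 m, τ = 386.5 × 0.27 = 104.4 N·m counterclockwise.
Block: 32.7 × 9.81 = 320.8 N down at 3.33 m → arm 0.18 m, τ = 320.8 × 0.18 = 57.74 N·m counterclockwise.
Potted plant: 6.18 × 9.81 = 60.63 N down at 1.98 m → arm 1.53 m, τ = 60.63 × 1.53 = 92.76 N·m counterclockwise.
Net moment of existing loads = 254.9 N·m counterclockwise.
The weight weighs 36.7 × 9.81 = 360 N and must supply an equal clockwise moment, so its lever arm about the fulcrum is 254.9 / 360 = 0.708 m.
That puts it at 3.51 + 0.708 = 4.22 m from the left end.

x ≈ 4.22 m from the left end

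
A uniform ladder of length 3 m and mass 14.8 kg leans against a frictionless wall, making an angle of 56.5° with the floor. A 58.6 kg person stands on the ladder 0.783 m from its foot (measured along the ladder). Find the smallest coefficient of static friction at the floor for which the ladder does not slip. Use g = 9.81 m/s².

μ_min ≈ 0.205

Taking torques about the foot of the ladder:
Ladder weight 14.8×9.81 = 145.2 N acts at 1.5 m along the ladder; its horizontal arm is 1.5·cos56.5° = 0.8279 m → τ = 120.2 N·m clockwise.
Person: 58.6×9.81 = 574.9 N at 0.783 m → arm 0.4322 m → τ = 248.5 N·m clockwise.
Wall normal N acts horizontally at the top; its moment arm is the height L sinθ = 3·sin56.5° = 2.502 m, counterclockwise.
Balancing moments: N × 2.502 = 368.7, giving N = 147.4 N.
ΣFx = 0 ⇒ f = N_wall = 147.4 N. ΣFy = 0 ⇒ N_floor = 720.1 N.
μ_min = f / N_floor = 147.4 / 720.1 = 0.205.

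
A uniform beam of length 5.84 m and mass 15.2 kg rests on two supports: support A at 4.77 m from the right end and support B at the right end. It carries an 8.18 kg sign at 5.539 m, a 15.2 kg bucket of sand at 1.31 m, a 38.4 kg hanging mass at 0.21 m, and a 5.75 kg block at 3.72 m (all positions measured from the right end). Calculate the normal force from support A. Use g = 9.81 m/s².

R_A ≈ 286 N

About support B:
Beam weight: 15.2 × 9.81 = 149.1 N down at 2.92 m → arm 2.92 m, τ = 149.1 × 2.92 = 435.4 N·m counterclockwise.
Sign: 8.18 × 9.81 = 80.25 N down at 5.539 m → arm 5.539 m, τ = 80.25 × 5.539 = 444.5 N·m counterclockwise.
Bucket of sand: 15.2 × 9.81 = 149.1 N down at 1.31 m → arm 1.31 m, τ = 149.1 × 1.31 = 195.3 N·m counterclockwise.
Hanging mass: 38.4 × 9.81 = 376.7 N down at 0.21 m → arm 0.21 m, τ = 376.7 × 0.21 = 79.11 N·m counterclockwise.
Block: 5.75 × 9.81 = 56.41 N down at 3.72 m → arm 3.72 m, τ = 56.41 × 3.72 = 209.8 N·m counterclockwise.
Net load moment about support B = 1364 N·m counterclockwise.
Reaction R at support A is upward at 4.77 m, arm 4.77 m → moment R × 4.77 clockwise.
For rotational equilibrium, R × 4.77 = 1364, so R = 286 N.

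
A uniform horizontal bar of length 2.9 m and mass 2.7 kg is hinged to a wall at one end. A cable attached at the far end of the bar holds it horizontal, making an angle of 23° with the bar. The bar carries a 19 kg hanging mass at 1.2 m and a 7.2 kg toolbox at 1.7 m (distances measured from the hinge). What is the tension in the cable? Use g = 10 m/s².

T ≈ 344 N

About the hinge:
Beam weight: 2.7 × 10 = 27 N down at 1.45 m → arm 1.45 m, τ = 27 × 1.45 = 39.15 N·m clockwise.
Hanging mass: 19 × 10 = 190 N down at 1.2 m → arm 1.2 m, τ = 190 × 1.2 = 228 N·m clockwise.
Toolbox: 7.2 × 10 = 72 N down at 1.7 m → arm 1.7 m, τ = 72 × 1.7 = 122.4 N·m clockwise.
Total clockwise load moment = 389.5 N·m.
The cable tension T acts at 2.9 m; only its component perpendicular to the bar, T sinθ, produces torque. sin 23° = 0.3907.
Στ = 0 ⇒ T × 2.9 × 0.3907 = 389.5 ⇒ T = 389.5 / 1.133 = 344 N.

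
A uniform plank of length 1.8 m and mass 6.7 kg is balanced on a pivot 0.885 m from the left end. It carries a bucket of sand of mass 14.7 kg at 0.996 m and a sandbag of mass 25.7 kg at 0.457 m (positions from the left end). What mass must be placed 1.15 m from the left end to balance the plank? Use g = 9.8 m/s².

m ≈ 35 kg

Choose the pivot (at 0.885 m from the left end) as the axis so the support reaction has zero arm there.
Beam weight: 6.7 × 9.8 = 65.66 N down at 0.9 m → arm 0.015 m, τ = 65.66 × 0.015 = 0.9849 N·m clockwise.
Bucket of sand: 14.7 × 9.8 = 144.1 N down at 0.996 m → arm 0.111 m, τ = 144.1 × 0.111 = 16 N·m clockwise.
Sandbag: 25.7 × 9.8 = 251.9 N down at 0.457 m → arm 0.428 m, τ = 251.9 × 0.428 = 107.8 N·m counterclockwise.
Net moment of known loads = 90.82 N·m counterclockwise.
An unknown mass m at 1.15 m has arm 0.265 m; its moment is m·g·0.265 clockwise.
Στ = 0 ⇒ m × 9.8 × 0.265 = 90.82 ⇒ m = 90.82 / (9.8 × 0.265) = 35 kg.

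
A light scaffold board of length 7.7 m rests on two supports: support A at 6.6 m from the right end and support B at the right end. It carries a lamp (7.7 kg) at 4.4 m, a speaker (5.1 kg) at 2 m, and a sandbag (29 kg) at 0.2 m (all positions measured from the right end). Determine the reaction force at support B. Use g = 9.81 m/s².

R_B ≈ 336 N

Choose support A as the axis so its reaction then has zero moment arm.
Lamp: 7.7 × 9.81 = 75.54 N down at 4.4 m → arm 2.2 m, τ = 75.54 × 2.2 = 166.2 N·m clockwise.
Speaker: 5.1 × 9.81 = 50.03 N down at 2 m → arm 4.6 m, τ = 50.03 × 4.6 = 230.1 N·m clockwise.
Sandbag: 29 × 9.81 = 284.5 N down at 0.2 m → arm 6.4 m, τ = 284.5 × 6.4 = 1821 N·m clockwise.
Net load moment about support A = 2217 N·m clockwise.
Reaction R at support B is upward at 0 m, arm 6.6 m → moment R × 6.6 counterclockwise.
Balancing moments: R × 6.6 = 2217, giving R = 336 N.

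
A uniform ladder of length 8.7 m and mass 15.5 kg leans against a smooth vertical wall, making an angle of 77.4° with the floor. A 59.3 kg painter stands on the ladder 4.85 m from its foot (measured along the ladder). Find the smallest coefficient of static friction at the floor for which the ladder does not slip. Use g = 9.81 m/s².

μ_min ≈ 0.122

Choose the foot of the ladder as the axis so the floor normal and friction both act there and drop out.
Ladder weight 15.5×9.81 = 152.1 N acts at 4.35 m along the ladder; its horizontal arm is 4.35·cos77.4° = 0.9489 m → τ = 144.3 N·m clockwise.
Painter: 59.3×9.81 = 581.7 N at 4.85 m → arm 1.058 m → τ = 615.4 N·m clockwise.
Wall normal N acts horizontally at the top; its moment arm is the height L sinθ = 8.7·sin77.4° = 8.49 m, counterclockwise.
Setting net torque to zero: N × 8.49 = 759.7 → N = 89.48 N.
ΣFx = 0 ⇒ f = N_wall = 89.48 N. ΣFy = 0 ⇒ N_floor = 733.8 N.
μ_min = f / N_floor = 89.48 / 733.8 = 0.122.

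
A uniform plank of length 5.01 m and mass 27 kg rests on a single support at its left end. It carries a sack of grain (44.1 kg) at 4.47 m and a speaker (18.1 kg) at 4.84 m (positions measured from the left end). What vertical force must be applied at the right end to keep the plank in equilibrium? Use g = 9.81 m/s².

About the left end:
Beam weight: 27 × 9.81 = 264.9 N down at 2.505 m → arm 2.505 m, τ = 264.9 × 2.505 = 663.6 N·m clockwise.
Sack of grain: 44.1 × 9.81 = 432.6 N down at 4.47 m → arm 4.47 m, τ = 432.6 × 4.47 = 1934 N·m clockwise.
Speaker: 18.1 × 9.81 = 177.6 N down at 4.84 m → arm 4.84 m, τ = 177.6 × 4.84 = 859.6 N·m clockwise.
Net moment of the loads = 3457 N·m clockwise.
The upward force F acts at the right end, arm 5.01 m, giving F × 5.01 counterclockwise.
Balancing moments: F × 5.01 = 3457, giving F = 3457 / 5.01 = 690 N.

F ≈ 690 N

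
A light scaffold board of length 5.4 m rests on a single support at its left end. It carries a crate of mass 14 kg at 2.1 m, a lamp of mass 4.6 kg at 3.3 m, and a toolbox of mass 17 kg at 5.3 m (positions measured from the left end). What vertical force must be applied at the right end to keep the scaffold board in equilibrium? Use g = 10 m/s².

Take moments about the left end.
Crate: 14 × 10 = 140 N down at 2.1 m → arm 2.1 m, τ = 140 × 2.1 = 294 N·m clockwise.
Lamp: 4.6 × 10 = 46 N down at 3.3 m → arm 3.3 m, τ = 46 × 3.3 = 151.8 N·m clockwise.
Toolbox: 17 × 10 = 170 N down at 5.3 m → arm 5.3 m, τ = 170 × 5.3 = 901 N·m clockwise.
Net moment of the loads = 1347 N·m clockwise.
The upward force F acts at the right end, arm 5.4 m, giving F × 5.4 counterclockwise.
Balancing moments: F × 5.4 = 1347, giving F = 1347 / 5.4 = 249 N.

F ≈ 249 N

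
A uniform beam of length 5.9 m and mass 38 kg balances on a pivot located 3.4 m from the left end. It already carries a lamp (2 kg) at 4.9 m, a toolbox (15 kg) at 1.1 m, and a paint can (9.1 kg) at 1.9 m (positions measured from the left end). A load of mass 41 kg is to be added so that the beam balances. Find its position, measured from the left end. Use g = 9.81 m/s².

x ≈ 4.92 m from the left end

Take moments about the pivot (at 3.4 m from the left end).
Beam weight: 38 × 9.81 = 372.8 N down at 2.95 m → arm 0.45 m, τ = 372.8 × 0.45 = 167.8 N·m counterclockwise.
Lamp: 2 × 9.81 = 19.62 N down at 4.9 m → arm 1.5 m, τ = 19.62 × 1.5 = 29.43 N·m clockwise.
Toolbox: 15 × 9.81 = 147.2 N down at 1.1 m → arm 2.3 m, τ = 147.2 × 2.3 = 338.6 N·m counterclockwise.
Paint can: 9.1 × 9.81 = 89.27 N down at 1.9 m → arm 1.5 m, τ = 89.27 × 1.5 = 133.9 N·m counterclockwise.
Net moment of existing loads = 610.9 N·m counterclockwise.
The load weighs 41 × 9.81 = 402.2 N and must supply an equal clockwise moment, so its lever arm about the pivot is 610.9 / 402.2 = 1.52 m.
That puts it at 3.4 + 1.52 = 4.92 m from the left end.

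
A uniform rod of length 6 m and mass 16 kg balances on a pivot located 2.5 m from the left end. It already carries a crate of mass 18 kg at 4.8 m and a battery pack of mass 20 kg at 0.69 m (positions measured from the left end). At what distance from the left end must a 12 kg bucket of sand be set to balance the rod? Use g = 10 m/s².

x ≈ 1.4 m from the left end

Choose the pivot (at 2.5 m from the left end) as the axis so the support reaction has zero arm there.
Beam weight: 16 × 10 = 160 N down at 3 m → arm 0.5 m, τ = 160 × 0.5 = 80 N·m clockwise.
Crate: 18 × 10 = 180 N down at 4.8 m → arm 2.3 m, τ = 180 × 2.3 = 414 N·m clockwise.
Battery pack: 20 × 10 = 200 N down at 0.69 m → arm 1.81 m, τ = 200 × 1.81 = 362 N·m counterclockwise.
Net moment of existing loads = 132 N·m clockwise.
The bucket of sand weighs 12 × 10 = 120 N and must supply an equal counterclockwise moment, so its lever arm about the pivot is 132 / 120 = 1.1 m.
That puts it at 2.5 − 1.1 = 1.4 m from the left end.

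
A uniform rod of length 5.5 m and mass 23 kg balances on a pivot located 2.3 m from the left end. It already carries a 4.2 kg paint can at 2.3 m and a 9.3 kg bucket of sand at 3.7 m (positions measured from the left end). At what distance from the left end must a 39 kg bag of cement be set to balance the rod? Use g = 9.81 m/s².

x ≈ 1.7 m from the left end

Choose the pivot (at 2.3 m from the left end) as the axis so the support reaction has zero arm there.
Beam weight: 23 × 9.81 = 225.6 N down at 2.75 m → arm 0.45 m, τ = 225.6 × 0.45 = 101.5 N·m clockwise.
Paint can: acts at the pivot, moment arm 0 → no torque.
Bucket of sand: 9.3 × 9.81 = 91.23 N down at 3.7 m → arm 1.4 m, τ = 91.23 × 1.4 = 127.7 N·m clockwise.
Net moment of existing loads = 229.2 N·m clockwise.
The bag of cement weighs 39 × 9.81 = 382.6 N and must supply an equal counterclockwise moment, so its lever arm about the pivot is 229.2 / 382.6 = 0.599 m.
That puts it at 2.3 − 0.599 = 1.7 m from the left end.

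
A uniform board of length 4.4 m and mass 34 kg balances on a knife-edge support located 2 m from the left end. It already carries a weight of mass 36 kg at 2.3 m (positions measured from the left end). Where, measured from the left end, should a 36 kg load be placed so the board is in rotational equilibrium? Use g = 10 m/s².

Take moments about the knife-edge support (at 2 m from the left end).
Beam weight: 34 × 10 = 340 N down at 2.2 m → arm 0.2 m, τ = 340 × 0.2 = 68 N·m clockwise.
Weight: 36 × 10 = 360 N down at 2.3 m → arm 0.3 m, τ = 360 × 0.3 = 108 N·m clockwise.
Net moment of existing loads = 176 N·m clockwise.
The load weighs 36 × 10 = 360 N and must supply an equal counterclockwise moment, so its lever arm about the knife-edge support is 176 / 360 = 0.489 m.
That puts it at 2 − 0.489 = 1.51 m from the left end.

x ≈ 1.51 m from the left end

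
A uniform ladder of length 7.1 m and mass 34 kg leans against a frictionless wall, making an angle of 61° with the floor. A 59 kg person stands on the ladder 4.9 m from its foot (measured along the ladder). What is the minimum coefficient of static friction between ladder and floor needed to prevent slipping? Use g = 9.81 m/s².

About the foot of the ladder:
Ladder weight 34×9.81 = 333.5 N acts at 3.55 m along the ladder; its horizontal arm is 3.55·cos61° = 1.721 m → τ = 574 N·m clockwise.
Person: 59×9.81 = 578.8 N at 4.9 m → arm 2.376 m → τ = 1375 N·m clockwise.
Wall normal N acts horizontally at the top; its moment arm is the height L sinθ = 7.1·sin61° = 6.21 m, counterclockwise.
Στ = 0 ⇒ N × 6.21 = 1949 ⇒ N = 313.8 N.
ΣFx = 0 ⇒ f = N_wall = 313.8 N. ΣFy = 0 ⇒ N_floor = 912.3 N.
μ_min = f / N_floor = 313.8 / 912.3 = 0.344.

μ_min ≈ 0.344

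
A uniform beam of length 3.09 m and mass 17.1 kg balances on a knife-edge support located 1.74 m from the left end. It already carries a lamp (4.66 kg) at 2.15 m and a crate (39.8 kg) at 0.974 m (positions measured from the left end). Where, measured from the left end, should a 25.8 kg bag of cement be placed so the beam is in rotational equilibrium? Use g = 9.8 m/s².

x ≈ 2.98 m from the left end

Take moments about the knife-edge support (at 1.74 m from the left end).
Beam weight: 17.1 × 9.8 = 167.6 N down at 1.545 m → arm 0.195 m, τ = 167.6 × 0.195 = 32.68 N·m counterclockwise.
Lamp: 4.66 × 9.8 = 45.67 N down at 2.15 m → arm 0.41 m, τ = 45.67 × 0.41 = 18.72 N·m clockwise.
Crate: 39.8 × 9.8 = 390 N down at 0.974 m → arm 0.766 m, τ = 390 × 0.766 = 298.7 N·m counterclockwise.
Net moment of existing loads = 312.7 N·m counterclockwise.
The bag of cement weighs 25.8 × 9.8 = 252.8 N and must supply an equal clockwise moment, so its lever arm about the knife-edge support is 312.7 / 252.8 = 1.24 m.
That puts it at 1.74 + 1.24 = 2.98 m from the left end.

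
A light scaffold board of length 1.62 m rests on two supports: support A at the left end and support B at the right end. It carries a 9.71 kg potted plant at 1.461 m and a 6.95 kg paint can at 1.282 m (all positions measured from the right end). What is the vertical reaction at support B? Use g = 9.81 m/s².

R_B ≈ 23.6 N

Taking torques about support A:
Potted plant: 9.71 × 9.81 = 95.26 N down at 1.461 m → arm 0.159 m, τ = 95.26 × 0.159 = 15.15 N·m clockwise.
Paint can: 6.95 × 9.81 = 68.18 N down at 1.282 m → arm 0.338 m, τ = 68.18 × 0.338 = 23.04 N·m clockwise.
Net load moment about support A = 38.19 N·m clockwise.
Reaction R at support B is upward at 0 m, arm 1.62 m → moment R × 1.62 counterclockwise.
Στ = 0 ⇒ R × 1.62 = 38.19 ⇒ R = 23.6 N.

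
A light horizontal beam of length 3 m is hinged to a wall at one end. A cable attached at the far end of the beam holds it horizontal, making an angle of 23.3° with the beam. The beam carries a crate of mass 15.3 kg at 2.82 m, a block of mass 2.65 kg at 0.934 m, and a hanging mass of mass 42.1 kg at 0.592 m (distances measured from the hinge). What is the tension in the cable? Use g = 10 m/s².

T ≈ 594 N

Taking torques about the hinge:
Crate: 15.3 × 10 = 153 N down at 2.82 m → arm 2.82 m, τ = 153 × 2.82 = 431.5 N·m clockwise.
Block: 2.65 × 10 = 26.5 N down at 0.934 m → arm 0.934 m, τ = 26.5 × 0.934 = 24.75 N·m clockwise.
Hanging mass: 42.1 × 10 = 421 N down at 0.592 m → arm 0.592 m, τ = 421 × 0.592 = 249.2 N·m clockwise.
Total clockwise load moment = 705.5 N·m.
The cable tension T acts at 3 m; only its component perpendicular to the beam, T sinθ, produces torque. sin 23.3° = 0.3955.
Balancing moments: T × 3 × 0.3955 = 705.5, giving T = 705.5 / 1.187 = 594 N.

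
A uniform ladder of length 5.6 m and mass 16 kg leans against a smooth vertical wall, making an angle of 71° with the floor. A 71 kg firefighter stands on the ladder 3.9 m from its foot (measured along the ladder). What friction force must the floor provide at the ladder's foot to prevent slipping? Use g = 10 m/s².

f ≈ 198 N

About the foot of the ladder:
Ladder weight 16×10 = 160 N acts at 2.8 m along the ladder; its horizontal arm is 2.8·cos71° = 0.9116 m → τ = 145.9 N·m clockwise.
Firefighter: 71×10 = 710 N at 3.9 m → arm 1.27 m → τ = 901.7 N·m clockwise.
Wall normal N acts horizontally at the top; its moment arm is the height L sinθ = 5.6·sin71° = 5.295 m, counterclockwise.
Στ = 0 ⇒ N × 5.295 = 1048 ⇒ N = 198 N.
ΣFx = 0: friction at the foot balances the wall's push, so f = N_wall = 198 N.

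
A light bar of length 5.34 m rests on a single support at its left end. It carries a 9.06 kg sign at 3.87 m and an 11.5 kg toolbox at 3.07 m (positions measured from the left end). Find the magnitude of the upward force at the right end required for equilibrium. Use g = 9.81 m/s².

F ≈ 129 N

Sum moments about the left end (the unknown pivot reaction has zero arm there).
Sign: 9.06 × 9.81 = 88.88 N down at 3.87 m → arm 3.87 m, τ = 88.88 × 3.87 = 344 N·m clockwise.
Toolbox: 11.5 × 9.81 = 112.8 N down at 3.07 m → arm 3.07 m, τ = 112.8 × 3.07 = 346.3 N·m clockwise.
Net moment of the loads = 690.3 N·m clockwise.
The upward force F acts at the right end, arm 5.34 m, giving F × 5.34 counterclockwise.
Setting net torque to zero: F × 5.34 = 690.3 → F = 690.3 / 5.34 = 129 N.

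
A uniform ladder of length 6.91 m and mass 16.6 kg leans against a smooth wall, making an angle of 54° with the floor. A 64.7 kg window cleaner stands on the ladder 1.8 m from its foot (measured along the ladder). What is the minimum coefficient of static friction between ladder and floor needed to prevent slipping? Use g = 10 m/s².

Take moments about the foot of the ladder.
Ladder weight 16.6×10 = 166 N acts at 3.455 m along the ladder; its horizontal arm is 3.455·cos54° = 2.031 m → τ = 337.1 N·m clockwise.
Window cleaner: 64.7×10 = 647 N at 1.8 m → arm 1.058 m → τ = 684.5 N·m clockwise.
Wall normal N acts horizontally at the top; its moment arm is the height L sinθ = 6.91·sin54° = 5.59 m, counterclockwise.
Στ = 0 ⇒ N × 5.59 = 1022 ⇒ N = 182.8 N.
ΣFx = 0 ⇒ f = N_wall = 182.8 N. ΣFy = 0 ⇒ N_floor = 813 N.
μ_min = f / N_floor = 182.8 / 813 = 0.225.

μ_min ≈ 0.225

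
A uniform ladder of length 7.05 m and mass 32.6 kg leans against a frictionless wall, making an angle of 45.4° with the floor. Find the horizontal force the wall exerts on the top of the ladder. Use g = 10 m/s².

N_wall ≈ 161 N

Take moments about the foot of the ladder.
Ladder weight 32.6×10 = 326 N acts at 3.525 m along the ladder; its horizontal arm is 3.525·cos45.4° = 2.475 m → τ = 806.9 N·m clockwise.
Wall normal N acts horizontally at the top; its moment arm is the height L sinθ = 7.05·sin45.4° = 5.02 m, counterclockwise.
Balancing moments: N × 5.02 = 806.9, giving N = 161 N.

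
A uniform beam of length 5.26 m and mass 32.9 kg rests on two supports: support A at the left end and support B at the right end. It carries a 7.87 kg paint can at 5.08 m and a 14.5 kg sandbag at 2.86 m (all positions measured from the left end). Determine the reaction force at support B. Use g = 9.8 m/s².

About support A:
Beam weight: 32.9 × 9.8 = 322.4 N down at 2.63 m → arm 2.63 m, τ = 322.4 × 2.63 = 847.9 N·m clockwise.
Paint can: 7.87 × 9.8 = 77.13 N down at 5.08 m → arm 5.08 m, τ = 77.13 × 5.08 = 391.8 N·m clockwise.
Sandbag: 14.5 × 9.8 = 142.1 N down at 2.86 m → arm 2.86 m, τ = 142.1 × 2.86 = 406.4 N·m clockwise.
Net load moment about support A = 1646 N·m clockwise.
Reaction R at support B is upward at 5.26 m, arm 5.26 m → moment R × 5.26 counterclockwise.
Balancing moments: R × 5.26 = 1646, giving R = 313 N.

R_B ≈ 313 N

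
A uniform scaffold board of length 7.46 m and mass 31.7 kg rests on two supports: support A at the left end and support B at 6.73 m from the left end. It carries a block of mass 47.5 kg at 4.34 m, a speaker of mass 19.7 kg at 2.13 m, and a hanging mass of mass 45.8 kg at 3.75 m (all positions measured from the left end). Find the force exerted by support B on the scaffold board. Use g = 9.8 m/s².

R_B ≈ 784 N

Choose support A as the axis so its reaction then has zero moment arm.
Beam weight: 31.7 × 9.8 = 310.7 N down at 3.73 m → arm 3.73 m, τ = 310.7 × 3.73 = 1159 N·m clockwise.
Block: 47.5 × 9.8 = 465.5 N down at 4.34 m → arm 4.34 m, τ = 465.5 × 4.34 = 2020 N·m clockwise.
Speaker: 19.7 × 9.8 = 193.1 N down at 2.13 m → arm 2.13 m, τ = 193.1 × 2.13 = 411.3 N·m clockwise.
Hanging mass: 45.8 × 9.8 = 448.8 N down at 3.75 m → arm 3.75 m, τ = 448.8 × 3.75 = 1683 N·m clockwise.
Net load moment about support A = 5273 N·m clockwise.
Reaction R at support B is upward at 6.73 m, arm 6.73 m → moment R × 6.73 counterclockwise.
Στ = 0 ⇒ R × 6.73 = 5273 ⇒ R = 784 N.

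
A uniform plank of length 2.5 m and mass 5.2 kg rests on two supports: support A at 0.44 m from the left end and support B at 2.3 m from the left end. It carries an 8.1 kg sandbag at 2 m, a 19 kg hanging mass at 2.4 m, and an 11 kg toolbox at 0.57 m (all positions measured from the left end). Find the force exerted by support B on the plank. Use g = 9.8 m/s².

Take moments about support A.
Beam weight: 5.2 × 9.8 = 50.96 N down at 1.25 m → arm 0.81 m, τ = 50.96 × 0.81 = 41.28 N·m clockwise.
Sandbag: 8.1 × 9.8 = 79.38 N down at 2 m → arm 1.56 m, τ = 79.38 × 1.56 = 123.8 N·m clockwise.
Hanging mass: 19 × 9.8 = 186.2 N down at 2.4 m → arm 1.96 m, τ = 186.2 × 1.96 = 365 N·m clockwise.
Toolbox: 11 × 9.8 = 107.8 N down at 0.57 m → arm 0.13 m, τ = 107.8 × 0.13 = 14.01 N·m clockwise.
Net load moment about support A = 544.1 N·m clockwise.
Reaction R at support B is upward at 2.3 m, arm 1.86 m → moment R × 1.86 counterclockwise.
For rotational equilibrium, R × 1.86 = 544.1, so R = 293 N.

R_B ≈ 293 N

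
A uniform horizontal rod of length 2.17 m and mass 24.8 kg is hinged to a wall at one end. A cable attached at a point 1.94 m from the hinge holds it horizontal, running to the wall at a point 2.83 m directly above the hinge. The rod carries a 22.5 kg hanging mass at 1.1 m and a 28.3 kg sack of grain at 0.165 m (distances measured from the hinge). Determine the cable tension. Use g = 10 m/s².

T ≈ 352 N

Sum moments about the hinge (the unknown hinge reaction has zero arm there).
Beam weight: 24.8 × 10 = 248 N down at 1.085 m → arm 1.085 m, τ = 248 × 1.085 = 269.1 N·m clockwise.
Hanging mass: 22.5 × 10 = 225 N down at 1.1 m → arm 1.1 m, τ = 225 × 1.1 = 247.5 N·m clockwise.
Sack of grain: 28.3 × 10 = 283 N down at 0.165 m → arm 0.165 m, τ = 283 × 0.165 = 46.7 N·m clockwise.
Total clockwise load moment = 563.3 N·m.
The cable tension T acts at 1.94 m; only its component perpendicular to the rod, T sinθ, produces torque. sinθ = h/√(h²+d²) = 2.83/√(2.83²+1.94²) = 0.8248.
For rotational equilibrium, T × 1.94 × 0.8248 = 563.3, so T = 563.3 / 1.6 = 352 N.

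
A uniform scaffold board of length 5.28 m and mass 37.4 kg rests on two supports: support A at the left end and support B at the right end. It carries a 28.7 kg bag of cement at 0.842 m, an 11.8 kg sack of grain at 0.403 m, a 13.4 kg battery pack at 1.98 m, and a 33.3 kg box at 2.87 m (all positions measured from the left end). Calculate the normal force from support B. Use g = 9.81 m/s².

Taking torques about support A:
Beam weight: 37.4 × 9.81 = 366.9 N down at 2.64 m → arm 2.64 m, τ = 366.9 × 2.64 = 968.6 N·m clockwise.
Bag of cement: 28.7 × 9.81 = 281.5 N down at 0.842 m → arm 0.842 m, τ = 281.5 × 0.842 = 237 N·m clockwise.
Sack of grain: 11.8 × 9.81 = 115.8 N down at 0.403 m → arm 0.403 m, τ = 115.8 × 0.403 = 46.67 N·m clockwise.
Battery pack: 13.4 × 9.81 = 131.5 N down at 1.98 m → arm 1.98 m, τ = 131.5 × 1.98 = 260.4 N·m clockwise.
Box: 33.3 × 9.81 = 326.7 N down at 2.87 m → arm 2.87 m, τ = 326.7 × 2.87 = 937.6 N·m clockwise.
Net load moment about support A = 2450 N·m clockwise.
Reaction R at support B is upward at 5.28 m, arm 5.28 m → moment R × 5.28 counterclockwise.
For rotational equilibrium, R × 5.28 = 2450, so R = 464 N.

R_B ≈ 464 N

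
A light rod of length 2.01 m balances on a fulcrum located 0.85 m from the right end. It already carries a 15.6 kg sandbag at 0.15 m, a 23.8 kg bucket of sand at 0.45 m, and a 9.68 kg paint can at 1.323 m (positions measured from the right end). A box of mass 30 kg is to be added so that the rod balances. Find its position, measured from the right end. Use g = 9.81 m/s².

About the fulcrum (at 0.85 m from the right end):
Sandbag: 15.6 × 9.81 = 153 N down at 0.15 m → arm 0.7 m, τ = 153 × 0.7 = 107.1 N·m clockwise.
Bucket of sand: 23.8 × 9.81 = 233.5 N down at 0.45 m → arm 0.4 m, τ = 233.5 × 0.4 = 93.4 N·m clockwise.
Paint can: 9.68 × 9.81 = 94.96 N down at 1.323 m → arm 0.473 m, τ = 94.96 × 0.473 = 44.92 N·m counterclockwise.
Net moment of existing loads = 155.6 N·m clockwise.
The box weighs 30 × 9.81 = 294.3 N and must supply an equal counterclockwise moment, so its lever arm about the fulcrum is 155.6 / 294.3 = 0.529 m.
That puts it at 0.85 + 0.529 = 1.38 m from the right end.

x ≈ 1.38 m from the right end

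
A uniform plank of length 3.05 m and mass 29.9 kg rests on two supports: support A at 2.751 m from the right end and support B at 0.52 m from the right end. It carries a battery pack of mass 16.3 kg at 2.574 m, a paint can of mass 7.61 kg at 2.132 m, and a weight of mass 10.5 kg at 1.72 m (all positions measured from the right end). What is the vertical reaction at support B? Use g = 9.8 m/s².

R_B ≈ 242 N

Taking torques about support A:
Beam weight: 29.9 × 9.8 = 293 N down at 1.525 m → arm 1.226 m, τ = 293 × 1.226 = 359.2 N·m clockwise.
Battery pack: 16.3 × 9.8 = 159.7 N down at 2.574 m → arm 0.177 m, τ = 159.7 × 0.177 = 28.27 N·m clockwise.
Paint can: 7.61 × 9.8 = 74.58 N down at 2.132 m → arm 0.619 m, τ = 74.58 × 0.619 = 46.17 N·m clockwise.
Weight: 10.5 × 9.8 = 102.9 N down at 1.72 m → arm 1.031 m, τ = 102.9 × 1.031 = 106.1 N·m clockwise.
Net load moment about support A = 539.7 N·m clockwise.
Reaction R at support B is upward at 0.52 m, arm 2.231 m → moment R × 2.231 counterclockwise.
For rotational equilibrium, R × 2.231 = 539.7, so R = 242 N.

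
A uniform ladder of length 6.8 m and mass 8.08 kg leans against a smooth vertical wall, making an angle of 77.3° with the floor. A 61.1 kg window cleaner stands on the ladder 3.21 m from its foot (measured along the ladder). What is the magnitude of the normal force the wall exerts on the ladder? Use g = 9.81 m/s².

About the foot of the ladder:
Ladder weight 8.08×9.81 = 79.26 N acts at 3.4 m along the ladder; its horizontal arm is 3.4·cos77.3° = 0.7475 m → τ = 59.25 N·m clockwise.
Window cleaner: 61.1×9.81 = 599.4 N at 3.21 m → arm 0.7057 m → τ = 423 N·m clockwise.
Wall normal N acts horizontally at the top; its moment arm is the height L sinθ = 6.8·sin77.3° = 6.634 m, counterclockwise.
For rotational equilibrium, N × 6.634 = 482.2, so N = 72.7 N.

N_wall ≈ 72.7 N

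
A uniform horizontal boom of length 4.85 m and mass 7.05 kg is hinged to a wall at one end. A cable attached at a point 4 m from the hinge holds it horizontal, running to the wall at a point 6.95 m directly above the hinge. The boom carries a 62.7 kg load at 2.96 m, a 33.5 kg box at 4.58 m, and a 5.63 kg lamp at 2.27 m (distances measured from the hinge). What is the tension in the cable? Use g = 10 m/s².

T ≈ 1060 N

Sum moments about the hinge (the unknown hinge reaction has zero arm there).
Beam weight: 7.05 × 10 = 70.5 N down at 2.425 m → arm 2.425 m, τ = 70.5 × 2.425 = 171 N·m clockwise.
Load: 62.7 × 10 = 627 N down at 2.96 m → arm 2.96 m, τ = 627 × 2.96 = 1856 N·m clockwise.
Box: 33.5 × 10 = 335 N down at 4.58 m → arm 4.58 m, τ = 335 × 4.58 = 1534 N·m clockwise.
Lamp: 5.63 × 10 = 56.3 N down at 2.27 m → arm 2.27 m, τ = 56.3 × 2.27 = 127.8 N·m clockwise.
Total clockwise load moment = 3689 N·m.
The cable tension T acts at 4 m; only its component perpendicular to the boom, T sinθ, produces torque. sinθ = h/√(h²+d²) = 6.95/√(6.95²+4²) = 0.8667.
Setting net torque to zero: T × 4 × 0.8667 = 3689 → T = 3689 / 3.467 = 1060 N.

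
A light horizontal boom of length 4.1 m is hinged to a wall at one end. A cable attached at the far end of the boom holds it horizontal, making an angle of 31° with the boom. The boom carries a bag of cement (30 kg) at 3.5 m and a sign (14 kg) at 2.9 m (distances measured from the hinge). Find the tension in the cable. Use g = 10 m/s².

About the hinge:
Bag of cement: 30 × 10 = 300 N down at 3.5 m → arm 3.5 m, τ = 300 × 3.5 = 1050 N·m clockwise.
Sign: 14 × 10 = 140 N down at 2.9 m → arm 2.9 m, τ = 140 × 2.9 = 406 N·m clockwise.
Total clockwise load moment = 1456 N·m.
The cable tension T acts at 4.1 m; only its component perpendicular to the boom, T sinθ, produces torque. sin 31° = 0.515.
Στ = 0 ⇒ T × 4.1 × 0.515 = 1456 ⇒ T = 1456 / 2.111 = 690 N.

T ≈ 690 N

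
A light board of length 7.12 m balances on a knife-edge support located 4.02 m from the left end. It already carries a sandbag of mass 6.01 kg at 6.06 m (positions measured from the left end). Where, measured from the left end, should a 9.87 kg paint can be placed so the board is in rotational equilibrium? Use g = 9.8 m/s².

Taking torques about the knife-edge support (at 4.02 m from the left end):
Sandbag: 6.01 × 9.8 = 58.9 N down at 6.06 m → arm 2.04 m, τ = 58.9 × 2.04 = 120.2 N·m clockwise.
Net moment of existing loads = 120.2 N·m clockwise.
The paint can weighs 9.87 × 9.8 = 96.73 N and must supply an equal counterclockwise moment, so its lever arm about the knife-edge support is 120.2 / 96.73 = 1.24 m.
That puts it at 4.02 − 1.24 = 2.78 m from the left end.

x ≈ 2.78 m from the left end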